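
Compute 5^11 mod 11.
5

Use repeated squaring. Binary(11) = 1011. Walk through the bits of the exponent 11 left-to-right: at each bit after the leading one, square the running value, then multiply by 5 if the bit is 1 (always reducing mod 11):
  bit 1 = 1 (leading): start with 5.
  bit 2 = 0: square 5^2 = 25 ≡ 3 (mod 11).
  bit 3 = 1: square 3^2 = 9; bit is 1, so multiply 9·5 = 45 ≡ 1 (mod 11).
  bit 4 = 1: square 1^2 = 1; bit is 1, so multiply 1·5 = 5 (mod 11).
Final value: 5^11 ≡ 5 (mod 11).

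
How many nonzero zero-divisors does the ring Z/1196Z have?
Z/1196Z has 667 nonzero zero-divisors

In Z/1196Z each nonzero element is either a unit (gcd with 1196 is 1) or a zero-divisor (gcd > 1). The number of units is φ(1196): factorise 1196 = 2^2 · 13 · 23, so φ(1196) = (2^2 − 2^1) · (13 − 1) · (23 − 1) = 2 · 12 · 22 = 528. The nonzero elements number 1196 − 1 = 1195. Hence the nonzero zero-divisors number 1195 − 528 = 667.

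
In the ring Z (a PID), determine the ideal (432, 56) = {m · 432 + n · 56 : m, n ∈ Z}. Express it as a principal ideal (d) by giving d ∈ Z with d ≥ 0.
(432, 56) = (8); d = 8

In the PID Z, (a, b) is generated by gcd(a, b). Compute gcd(432, 56) with the extended Euclidean algorithm, tracking rows (r, s, t) with s·432 + t·56 = r:
  row A: (432, 1, 0)   [1·432 + 0·56 = 432]
  row B: (56, 0, 1)   [0·432 + 1·56 = 56]
  432 = 7·56 + 40   → row C = row A − 7·row B = (40, 1, −7)   [check: 1·432 − 7·56 = 40]
  56 = 1·40 + 16   → row D = row B − 1·row C = (16, −1, 8)   [check: −1·432 + 8·56 = 16]
  40 = 2·16 + 8   → row E = row C − 2·row D = (8, 3, −23)   [check: 3·432 − 23·56 = 8]
  16 = 2·8 + 0   → remainder 0, stop. gcd = 8 (last nonzero row E).
So gcd(432, 56) = 8, with Bézout identity 3·432 − 23·56 = 8. Containment (⊇): the Bézout identity exhibits 8 as an element of (432, 56), giving (8) ⊆ (432, 56). Containment (⊆): since 8 | 432 and 8 | 56 (432 = 8·54, 56 = 8·7), every Z-linear combination of 432 and 56 is divisible by 8, so (432, 56) ⊆ (8). Therefore (432, 56) = (8), d = 8.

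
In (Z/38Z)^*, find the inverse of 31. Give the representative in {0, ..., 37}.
31^(−1) ≡ 27 (mod 38)

Apply the extended Euclidean algorithm to (38, 31), tracking rows (r, s, t) with s·38 + t·31 = r. Each division r_prev = q·r_cur + r_new produces the new row as (previous row) − q·(current row):
  row A: (38, 1, 0)   [1·38 + 0·31 = 38]
  row B: (31, 0, 1)   [0·38 + 1·31 = 31]
  38 = 1·31 + 7   → row C = row A − 1·row B = (7, 1, −1)   [check: 1·38 − 1·31 = 7]
  31 = 4·7 + 3   → row D = row B − 4·row C = (3, −4, 5)   [check: −4·38 + 5·31 = 3]
  7 = 2·3 + 1   → row E = row C − 2·row D = (1, 9, −11)   [check: 9·38 − 11·31 = 1]
  3 = 3·1 + 0   → remainder 0, stop. gcd = 1 (last nonzero row E).
The gcd is 1, so 31 is invertible mod 38. The last nonzero row gives 9·38 − 11·31 = 1, so t = −11. So 31^(−1) ≡ −11 ≡ 27 (mod 38). Verify: 31 · 27 = 837 ≡ 1 (mod 38). ✓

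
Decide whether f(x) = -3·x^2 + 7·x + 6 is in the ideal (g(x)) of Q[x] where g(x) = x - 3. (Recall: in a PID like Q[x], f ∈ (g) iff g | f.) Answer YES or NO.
YES

In Q[x] the ideal (g) consists of all multiples of g, so f ∈ (g) iff g | f, i.e. iff the remainder of f on division by g is 0. Divide f by g (g is monic, so eliminate the leading term of the running remainder at each step):
  leading term -3·x^2: subtract (-3·x)·g(x) = -3·x^2 + 9·x, leaving 6 - 2·x
  leading term -2·x: subtract (-2)·g(x) = 6 - 2·x, leaving 0
The remainder is 0, so f(x) = g(x) · h(x) with h(x) = -3·x - 2. Hence g | f, i.e. f ∈ (g).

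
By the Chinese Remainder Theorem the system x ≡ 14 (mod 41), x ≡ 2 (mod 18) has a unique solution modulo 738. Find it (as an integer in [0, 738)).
x ≡ 506 (mod 738); the representative in [0, 738) is 506

The moduli 41, 18 are pairwise coprime, so by the CRT there is a unique solution mod 41·18 = 738.
Solve by successive substitution. Start with x ≡ 14 (mod 41).
  Combine with x ≡ 2 (mod 18): write x = 14 + 41·t and require 14 + 41·t ≡ 2 (mod 18), i.e. 41·t ≡ 2 − 14 ≡ 6 (mod 18). Since 41^(−1) ≡ 11 (mod 18) (41 ≡ 5 (mod 18)), t ≡ 11·6 ≡ 12 (mod 18). So x ≡ 14 + 41·12 = 506 (mod 738).
Unique solution in [0, 738): x = 506.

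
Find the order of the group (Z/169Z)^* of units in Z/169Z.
(Z/169Z)^* consists of the classes a with gcd(a, 169) = 1, so its order is φ(169). φ is multiplicative, with φ(p^e) = p^e − p^(e−1). Factorise 169 = 13^2. Then
  φ(169) = (13^2 − 13^1) = 156 = 156.
Thus |(Z/169Z)^*| = 156.

Final answer: |(Z/169Z)^*| = 156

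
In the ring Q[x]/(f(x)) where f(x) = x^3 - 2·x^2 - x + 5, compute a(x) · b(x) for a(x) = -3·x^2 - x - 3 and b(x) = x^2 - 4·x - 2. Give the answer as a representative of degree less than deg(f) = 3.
a · b ≡ 14·x^2 + 34·x - 19 (mod f(x))

First multiply in Q[x] without reducing: a · b = -3·x^4 + 11·x^3 + 7·x^2 + 14·x + 6. Now divide by f(x) = x^3 - 2·x^2 - x + 5, eliminating the leading term at each step:
  leading term -3·x^4: subtract (-3·x)·f(x) = -3·x^4 + 6·x^3 + 3·x^2 - 15·x, leaving 5·x^3 + 4·x^2 + 29·x + 6
  leading term 5·x^3: subtract (5)·f(x) = 5·x^3 - 10·x^2 - 5·x + 25, leaving 14·x^2 + 34·x - 19
The degree is now < 3, so this is the remainder. Hence a · b ≡ 14·x^2 + 34·x - 19 in Q[x]/(f).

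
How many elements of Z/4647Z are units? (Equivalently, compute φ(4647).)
An element a ∈ Z/4647Z is a unit iff gcd(a, 4647) = 1, so the number of units is φ(4647). φ is multiplicative, with φ(p^e) = p^e − p^(e−1). Factorise 4647 = 3 · 1549. Then
  φ(4647) = (3 − 1) · (1549 − 1) = 2 · 1548 = 3096.

Final answer: Z/4647Z has φ(4647) = 3096 units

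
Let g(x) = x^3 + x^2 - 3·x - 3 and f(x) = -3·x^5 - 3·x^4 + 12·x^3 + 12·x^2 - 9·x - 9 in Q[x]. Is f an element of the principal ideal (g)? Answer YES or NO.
In Q[x] the ideal (g) consists of all multiples of g, so f ∈ (g) iff g | f, i.e. iff the remainder of f on division by g is 0. Divide f by g (g is monic, so eliminate the leading term of the running remainder at each step):
  leading term -3·x^5: subtract (-3·x^2)·g(x) = -3·x^5 - 3·x^4 + 9·x^3 + 9·x^2, leaving 3·x^3 + 3·x^2 - 9·x - 9
  leading term 3·x^3: subtract (3)·g(x) = 3·x^3 + 3·x^2 - 9·x - 9, leaving 0
The remainder is 0, so f(x) = g(x) · h(x) with h(x) = 3 - 3·x^2. Hence g | f, i.e. f ∈ (g).

Final answer: YES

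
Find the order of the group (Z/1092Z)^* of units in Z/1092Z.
(Z/1092Z)^* consists of the classes a with gcd(a, 1092) = 1, so its order is φ(1092). φ is multiplicative, with φ(p^e) = p^e − p^(e−1). Factorise 1092 = 2^2 · 3 · 7 · 13. Then
  φ(1092) = (2^2 − 2^1) · (3 − 1) · (7 − 1) · (13 − 1) = 2 · 2 · 6 · 12 = 288.
Thus |(Z/1092Z)^*| = 288.

Final answer: |(Z/1092Z)^*| = 288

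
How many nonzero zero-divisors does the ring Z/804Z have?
In Z/804Z each nonzero element is either a unit (gcd with 804 is 1) or a zero-divisor (gcd > 1). The number of units is φ(804): factorise 804 = 2^2 · 3 · 67, so φ(804) = (2^2 − 2^1) · (3 − 1) · (67 − 1) = 2 · 2 · 66 = 264. The nonzero elements number 804 − 1 = 803. Hence the nonzero zero-divisors number 803 − 264 = 539.

Final answer: Z/804Z has 539 nonzero zero-divisors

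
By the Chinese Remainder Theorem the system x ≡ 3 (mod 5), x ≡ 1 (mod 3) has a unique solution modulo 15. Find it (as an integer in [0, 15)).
The moduli 5, 3 are pairwise coprime, so by the CRT there is a unique solution mod 5·3 = 15.
Solve by successive substitution. Start with x ≡ 3 (mod 5).
  Combine with x ≡ 1 (mod 3): write x = 3 + 5·t and require 3 + 5·t ≡ 1 (mod 3), i.e. 5·t ≡ 1 − 3 ≡ 1 (mod 3). Since 5^(−1) ≡ 2 (mod 3) (5 ≡ 2 (mod 3)), t ≡ 2·1 ≡ 2 (mod 3). So x ≡ 3 + 5·2 = 13 (mod 15).
Unique solution in [0, 15): x = 13.

Final answer: x ≡ 13 (mod 15); the representative in [0, 15) is 13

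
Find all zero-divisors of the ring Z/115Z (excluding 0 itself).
An element a ∈ Z/115Z (with a ≠ 0) is a zero-divisor iff gcd(a, 115) > 1 (because a is a unit precisely when gcd(a, n) = 1, and in Z/nZ every nonzero, non-unit element is a zero-divisor). Scan a = 1, ..., 114 and keep those with gcd(a, 115) > 1:
  gcd(5, 115) = 5, gcd(10, 115) = 5, gcd(15, 115) = 5, gcd(20, 115) = 5, gcd(23, 115) = 23, gcd(25, 115) = 5, gcd(30, 115) = 5, gcd(35, 115) = 5, gcd(40, 115) = 5, gcd(45, 115) = 5, gcd(46, 115) = 23, gcd(50, 115) = 5, gcd(55, 115) = 5, gcd(60, 115) = 5, gcd(65, 115) = 5, gcd(69, 115) = 23, gcd(70, 115) = 5, gcd(75, 115) = 5, gcd(80, 115) = 5, gcd(85, 115) = 5, gcd(90, 115) = 5, gcd(92, 115) = 23, gcd(95, 115) = 5, gcd(100, 115) = 5, gcd(105, 115) = 5, gcd(110, 115) = 5.
All other a ∈ {1, ..., 114} have gcd(a, 115) = 1 and are units. So the nonzero zero-divisors are exactly the 26 values of a appearing in this scan.

Final answer: nonzero zero-divisors of Z/115Z = {5, 10, 15, 20, 23, 25, 30, 35, 40, 45, 46, 50, 55, 60, 65, 69, 70, 75, 80, 85, 90, 92, 95, 100, 105, 110}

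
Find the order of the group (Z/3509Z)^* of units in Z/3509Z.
(Z/3509Z)^* consists of the classes a with gcd(a, 3509) = 1, so its order is φ(3509). φ is multiplicative, with φ(p^e) = p^e − p^(e−1). Factorise 3509 = 11^2 · 29. Then
  φ(3509) = (11^2 − 11^1) · (29 − 1) = 110 · 28 = 3080.
Thus |(Z/3509Z)^*| = 3080.

Final answer: |(Z/3509Z)^*| = 3080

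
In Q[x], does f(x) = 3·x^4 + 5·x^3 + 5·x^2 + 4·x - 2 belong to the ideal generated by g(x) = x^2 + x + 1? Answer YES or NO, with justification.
NO

In Q[x] the ideal (g) consists of all multiples of g, so f ∈ (g) iff g | f, i.e. iff the remainder of f on division by g is 0. Divide f by g (g is monic, so eliminate the leading term of the running remainder at each step):
  leading term 3·x^4: subtract (3·x^2)·g(x) = 3·x^4 + 3·x^3 + 3·x^2, leaving 2·x^3 + 2·x^2 + 4·x - 2
  leading term 2·x^3: subtract (2·x)·g(x) = 2·x^3 + 2·x^2 + 2·x, leaving 2·x - 2
The remainder r(x) = 2·x - 2 ≠ 0 (and deg r < deg g), so g ∤ f, i.e. f ∉ (g).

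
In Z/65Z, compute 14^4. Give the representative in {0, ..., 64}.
1

Use repeated squaring. Binary(4) = 100. Walk through the bits of the exponent 4 left-to-right: at each bit after the leading one, square the running value, then multiply by 14 if the bit is 1 (always reducing mod 65):
  bit 1 = 1 (leading): start with 14.
  bit 2 = 0: square 14^2 = 196 ≡ 1 (mod 65).
  bit 3 = 0: square 1^2 = 1 (mod 65).
Final value: 14^4 ≡ 1 (mod 65).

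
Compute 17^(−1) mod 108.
Apply the extended Euclidean algorithm to (108, 17), tracking rows (r, s, t) with s·108 + t·17 = r. Each division r_prev = q·r_cur + r_new produces the new row as (previous row) − q·(current row):
  row A: (108, 1, 0)   [1·108 + 0·17 = 108]
  row B: (17, 0, 1)   [0·108 + 1·17 = 17]
  108 = 6·17 + 6   → row C = row A − 6·row B = (6, 1, −6)   [check: 1·108 − 6·17 = 6]
  17 = 2·6 + 5   → row D = row B − 2·row C = (5, −2, 13)   [check: −2·108 + 13·17 = 5]
  6 = 1·5 + 1   → row E = row C − 1·row D = (1, 3, −19)   [check: 3·108 − 19·17 = 1]
  5 = 5·1 + 0   → remainder 0, stop. gcd = 1 (last nonzero row E).
The gcd is 1, so 17 is invertible mod 108. The last nonzero row gives 3·108 − 19·17 = 1, so t = −19. So 17^(−1) ≡ −19 ≡ 89 (mod 108). Verify: 17 · 89 = 1513 ≡ 1 (mod 108). ✓

Final answer: 17^(−1) ≡ 89 (mod 108)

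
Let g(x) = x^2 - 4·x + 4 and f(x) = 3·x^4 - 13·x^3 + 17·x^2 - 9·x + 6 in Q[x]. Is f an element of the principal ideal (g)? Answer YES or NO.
NO

In Q[x] the ideal (g) consists of all multiples of g, so f ∈ (g) iff g | f, i.e. iff the remainder of f on division by g is 0. Divide f by g (g is monic, so eliminate the leading term of the running remainder at each step):
  leading term 3·x^4: subtract (3·x^2)·g(x) = 3·x^4 - 12·x^3 + 12·x^2, leaving -x^3 + 5·x^2 - 9·x + 6
  leading term -x^3: subtract (-x)·g(x) = -x^3 + 4·x^2 - 4·x, leaving x^2 - 5·x + 6
  leading term x^2: subtract (1)·g(x) = x^2 - 4·x + 4, leaving 2 - x
The remainder r(x) = 2 - x ≠ 0 (and deg r < deg g), so g ∤ f, i.e. f ∉ (g).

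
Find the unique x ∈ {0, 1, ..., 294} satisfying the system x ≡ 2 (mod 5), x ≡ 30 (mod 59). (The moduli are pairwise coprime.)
The moduli 5, 59 are pairwise coprime, so by the CRT there is a unique solution mod 5·59 = 295.
Solve by successive substitution. Start with x ≡ 2 (mod 5).
  Combine with x ≡ 30 (mod 59): write x = 2 + 5·t and require 2 + 5·t ≡ 30 (mod 59), i.e. 5·t ≡ 30 − 2 ≡ 28 (mod 59). Since 5^(−1) ≡ 12 (mod 59), t ≡ 12·28 ≡ 41 (mod 59). So x ≡ 2 + 5·41 = 207 (mod 295).
Unique solution in [0, 295): x = 207.

Final answer: x ≡ 207 (mod 295); the representative in [0, 295) is 207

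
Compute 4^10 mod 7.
Use repeated squaring. Binary(10) = 1010. Walk through the bits of the exponent 10 left-to-right: at each bit after the leading one, square the running value, then multiply by 4 if the bit is 1 (always reducing mod 7):
  bit 1 = 1 (leading): start with 4.
  bit 2 = 0: square 4^2 = 16 ≡ 2 (mod 7).
  bit 3 = 1: square 2^2 = 4; bit is 1, so multiply 4·4 = 16 ≡ 2 (mod 7).
  bit 4 = 0: square 2^2 = 4 (mod 7).
Final value: 4^10 ≡ 4 (mod 7).

Final answer: 4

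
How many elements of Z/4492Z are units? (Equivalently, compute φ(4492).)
Z/4492Z has φ(4492) = 2244 units

An element a ∈ Z/4492Z is a unit iff gcd(a, 4492) = 1, so the number of units is φ(4492). φ is multiplicative, with φ(p^e) = p^e − p^(e−1). Factorise 4492 = 2^2 · 1123. Then
  φ(4492) = (2^2 − 2^1) · (1123 − 1) = 2 · 1122 = 2244.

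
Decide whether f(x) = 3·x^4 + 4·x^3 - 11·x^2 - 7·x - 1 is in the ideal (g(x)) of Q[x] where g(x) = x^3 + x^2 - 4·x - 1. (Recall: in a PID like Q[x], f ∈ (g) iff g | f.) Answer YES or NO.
YES

In Q[x] the ideal (g) consists of all multiples of g, so f ∈ (g) iff g | f, i.e. iff the remainder of f on division by g is 0. Divide f by g (g is monic, so eliminate the leading term of the running remainder at each step):
  leading term 3·x^4: subtract (3·x)·g(x) = 3·x^4 + 3·x^3 - 12·x^2 - 3·x, leaving x^3 + x^2 - 4·x - 1
  leading term x^3: subtract (1)·g(x) = x^3 + x^2 - 4·x - 1, leaving 0
The remainder is 0, so f(x) = g(x) · h(x) with h(x) = 3·x + 1. Hence g | f, i.e. f ∈ (g).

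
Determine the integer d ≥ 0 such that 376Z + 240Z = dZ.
In the PID Z, (a, b) is generated by gcd(a, b). Compute gcd(376, 240) with the extended Euclidean algorithm, tracking rows (r, s, t) with s·376 + t·240 = r:
  row A: (376, 1, 0)   [1·376 + 0·240 = 376]
  row B: (240, 0, 1)   [0·376 + 1·240 = 240]
  376 = 1·240 + 136   → row C = row A − 1·row B = (136, 1, −1)   [check: 1·376 − 1·240 = 136]
  240 = 1·136 + 104   → row D = row B − 1·row C = (104, −1, 2)   [check: −1·376 + 2·240 = 104]
  136 = 1·104 + 32   → row E = row C − 1·row D = (32, 2, −3)   [check: 2·376 − 3·240 = 32]
  104 = 3·32 + 8   → row F = row D − 3·row E = (8, −7, 11)   [check: −7·376 + 11·240 = 8]
  32 = 4·8 + 0   → remainder 0, stop. gcd = 8 (last nonzero row F).
So gcd(376, 240) = 8, with Bézout identity −7·376 + 11·240 = 8. Containment (⊇): the Bézout identity exhibits 8 as an element of (376, 240), giving (8) ⊆ (376, 240). Containment (⊆): since 8 | 376 and 8 | 240 (376 = 8·47, 240 = 8·30), every Z-linear combination of 376 and 240 is divisible by 8, so (376, 240) ⊆ (8). Therefore (376, 240) = (8), d = 8.

Final answer: (376, 240) = (8); d = 8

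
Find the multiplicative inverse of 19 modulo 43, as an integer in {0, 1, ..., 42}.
19^(−1) ≡ 34 (mod 43)

Apply the extended Euclidean algorithm to (43, 19), tracking rows (r, s, t) with s·43 + t·19 = r. Each division r_prev = q·r_cur + r_new produces the new row as (previous row) − q·(current row):
  row A: (43, 1, 0)   [1·43 + 0·19 = 43]
  row B: (19, 0, 1)   [0·43 + 1·19 = 19]
  43 = 2·19 + 5   → row C = row A − 2·row B = (5, 1, −2)   [check: 1·43 − 2·19 = 5]
  19 = 3·5 + 4   → row D = row B − 3·row C = (4, −3, 7)   [check: −3·43 + 7·19 = 4]
  5 = 1·4 + 1   → row E = row C − 1·row D = (1, 4, −9)   [check: 4·43 − 9·19 = 1]
  4 = 4·1 + 0   → remainder 0, stop. gcd = 1 (last nonzero row E).
The gcd is 1, so 19 is invertible mod 43. The last nonzero row gives 4·43 − 9·19 = 1, so t = −9. So 19^(−1) ≡ −9 ≡ 34 (mod 43). Verify: 19 · 34 = 646 ≡ 1 (mod 43). ✓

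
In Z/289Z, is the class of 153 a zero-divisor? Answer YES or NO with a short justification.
gcd(153, 289) = 17 > 1, so 153 is not a unit in Z/289Z. In Z/nZ every nonzero non-unit is a zero-divisor: explicitly, take b = 289/gcd = 17 ≠ 0 (mod 289); then 153·17 = 2601 = 9·289, i.e. 153·17 ≡ 0 (mod 289). So 153 is a zero-divisor.

Final answer: YES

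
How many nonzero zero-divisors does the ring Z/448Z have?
In Z/448Z each nonzero element is either a unit (gcd with 448 is 1) or a zero-divisor (gcd > 1). The number of units is φ(448): factorise 448 = 2^6 · 7, so φ(448) = (2^6 − 2^5) · (7 − 1) = 32 · 6 = 192. The nonzero elements number 448 − 1 = 447. Hence the nonzero zero-divisors number 447 − 192 = 255.

Final answer: Z/448Z has 255 nonzero zero-divisors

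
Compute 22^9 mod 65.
Use repeated squaring. Binary(9) = 1001. Walk through the bits of the exponent 9 left-to-right: at each bit after the leading one, square the running value, then multiply by 22 if the bit is 1 (always reducing mod 65):
  bit 1 = 1 (leading): start with 22.
  bit 2 = 0: square 22^2 = 484 ≡ 29 (mod 65).
  bit 3 = 0: square 29^2 = 841 ≡ 61 (mod 65).
  bit 4 = 1: square 61^2 = 3721 ≡ 16; bit is 1, so multiply 16·22 = 352 ≡ 27 (mod 65).
Final value: 22^9 ≡ 27 (mod 65).

Final answer: 27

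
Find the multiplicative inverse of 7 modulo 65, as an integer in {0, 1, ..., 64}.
7^(−1) ≡ 28 (mod 65)

Apply the extended Euclidean algorithm to (65, 7), tracking rows (r, s, t) with s·65 + t·7 = r. Each division r_prev = q·r_cur + r_new produces the new row as (previous row) − q·(current row):
  row A: (65, 1, 0)   [1·65 + 0·7 = 65]
  row B: (7, 0, 1)   [0·65 + 1·7 = 7]
  65 = 9·7 + 2   → row C = row A − 9·row B = (2, 1, −9)   [check: 1·65 − 9·7 = 2]
  7 = 3·2 + 1   → row D = row B − 3·row C = (1, −3, 28)   [check: −3·65 + 28·7 = 1]
  2 = 2·1 + 0   → remainder 0, stop. gcd = 1 (last nonzero row D).
The gcd is 1, so 7 is invertible mod 65. The last nonzero row gives −3·65 + 28·7 = 1, so t = 28. So 7^(−1) ≡ 28 (mod 65). Verify: 7 · 28 = 196 ≡ 1 (mod 65). ✓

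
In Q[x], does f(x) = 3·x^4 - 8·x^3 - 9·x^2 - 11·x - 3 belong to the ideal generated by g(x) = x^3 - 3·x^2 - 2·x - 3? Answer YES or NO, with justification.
YES

In Q[x] the ideal (g) consists of all multiples of g, so f ∈ (g) iff g | f, i.e. iff the remainder of f on division by g is 0. Divide f by g (g is monic, so eliminate the leading term of the running remainder at each step):
  leading term 3·x^4: subtract (3·x)·g(x) = 3·x^4 - 9·x^3 - 6·x^2 - 9·x, leaving x^3 - 3·x^2 - 2·x - 3
  leading term x^3: subtract (1)·g(x) = x^3 - 3·x^2 - 2·x - 3, leaving 0
The remainder is 0, so f(x) = g(x) · h(x) with h(x) = 3·x + 1. Hence g | f, i.e. f ∈ (g).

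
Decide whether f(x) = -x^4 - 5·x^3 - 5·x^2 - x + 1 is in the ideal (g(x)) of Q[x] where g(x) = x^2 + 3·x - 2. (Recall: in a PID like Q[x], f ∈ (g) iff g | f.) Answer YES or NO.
In Q[x] the ideal (g) consists of all multiples of g, so f ∈ (g) iff g | f, i.e. iff the remainder of f on division by g is 0. Divide f by g (g is monic, so eliminate the leading term of the running remainder at each step):
  leading term -x^4: subtract (-x^2)·g(x) = -x^4 - 3·x^3 + 2·x^2, leaving -2·x^3 - 7·x^2 - x + 1
  leading term -2·x^3: subtract (-2·x)·g(x) = -2·x^3 - 6·x^2 + 4·x, leaving -x^2 - 5·x + 1
  leading term -x^2: subtract (-1)·g(x) = -x^2 - 3·x + 2, leaving -2·x - 1
The remainder r(x) = -2·x - 1 ≠ 0 (and deg r < deg g), so g ∤ f, i.e. f ∉ (g).

Final answer: NO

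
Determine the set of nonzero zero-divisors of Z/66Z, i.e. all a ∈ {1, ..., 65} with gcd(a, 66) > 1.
nonzero zero-divisors of Z/66Z = {2, 3, 4, 6, 8, 9, 10, 11, 12, 14, 15, 16, 18, 20, 21, 22, 24, 26, 27, 28, 30, 32, 33, 34, 36, 38, 39, 40, 42, 44, 45, 46, 48, 50, 51, 52, 54, 55, 56, 57, 58, 60, 62, 63, 64}

An element a ∈ Z/66Z (with a ≠ 0) is a zero-divisor iff gcd(a, 66) > 1 (because a is a unit precisely when gcd(a, n) = 1, and in Z/nZ every nonzero, non-unit element is a zero-divisor). Scan a = 1, ..., 65 and keep those with gcd(a, 66) > 1:
  gcd(2, 66) = 2, gcd(3, 66) = 3, gcd(4, 66) = 2, gcd(6, 66) = 6, gcd(8, 66) = 2, gcd(9, 66) = 3, gcd(10, 66) = 2, gcd(11, 66) = 11, gcd(12, 66) = 6, gcd(14, 66) = 2, gcd(15, 66) = 3, gcd(16, 66) = 2, gcd(18, 66) = 6, gcd(20, 66) = 2, gcd(21, 66) = 3, gcd(22, 66) = 22, gcd(24, 66) = 6, gcd(26, 66) = 2, gcd(27, 66) = 3, gcd(28, 66) = 2, gcd(30, 66) = 6, gcd(32, 66) = 2, gcd(33, 66) = 33, gcd(34, 66) = 2, gcd(36, 66) = 6, gcd(38, 66) = 2, gcd(39, 66) = 3, gcd(40, 66) = 2, gcd(42, 66) = 6, gcd(44, 66) = 22, gcd(45, 66) = 3, gcd(46, 66) = 2, gcd(48, 66) = 6, gcd(50, 66) = 2, gcd(51, 66) = 3, gcd(52, 66) = 2, gcd(54, 66) = 6, gcd(55, 66) = 11, gcd(56, 66) = 2, gcd(57, 66) = 3, gcd(58, 66) = 2, gcd(60, 66) = 6, gcd(62, 66) = 2, gcd(63, 66) = 3, gcd(64, 66) = 2.
All other a ∈ {1, ..., 65} have gcd(a, 66) = 1 and are units. So the nonzero zero-divisors are exactly the 45 values of a appearing in this scan.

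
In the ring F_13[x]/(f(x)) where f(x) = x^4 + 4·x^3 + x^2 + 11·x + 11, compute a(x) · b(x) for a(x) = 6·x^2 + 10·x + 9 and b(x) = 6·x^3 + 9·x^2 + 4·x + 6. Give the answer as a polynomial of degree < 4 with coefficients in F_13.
a · b ≡ 5·x^3 + 12·x^2 + 4·x + 7 (mod f(x))

Multiply as integer polynomials: a · b = 36·x^5 + 114·x^4 + 168·x^3 + 157·x^2 + 96·x + 54. Reducing coefficients mod 13: a · b ≡ 10·x^5 + 10·x^4 + 12·x^3 + x^2 + 5·x + 2. Now divide by f(x) = x^4 + 4·x^3 + x^2 + 11·x + 11 in F_13[x], eliminating the leading term at each step:
  leading term 10·x^5: subtract (10·x)·f(x) = 10·x^5 + x^4 + 10·x^3 + 6·x^2 + 6·x, leaving 9·x^4 + 2·x^3 + 8·x^2 + 12·x + 2 (coefficients mod 13)
  leading term 9·x^4: subtract (9)·f(x) = 9·x^4 + 10·x^3 + 9·x^2 + 8·x + 8, leaving 5·x^3 + 12·x^2 + 4·x + 7 (coefficients mod 13)
The degree is now < 4, so this is the remainder. Hence a · b ≡ 5·x^3 + 12·x^2 + 4·x + 7 in F_13[x]/(f).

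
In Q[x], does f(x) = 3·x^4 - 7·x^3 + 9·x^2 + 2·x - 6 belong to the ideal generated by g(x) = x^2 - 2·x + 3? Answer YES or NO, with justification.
In Q[x] the ideal (g) consists of all multiples of g, so f ∈ (g) iff g | f, i.e. iff the remainder of f on division by g is 0. Divide f by g (g is monic, so eliminate the leading term of the running remainder at each step):
  leading term 3·x^4: subtract (3·x^2)·g(x) = 3·x^4 - 6·x^3 + 9·x^2, leaving -x^3 + 2·x - 6
  leading term -x^3: subtract (-x)·g(x) = -x^3 + 2·x^2 - 3·x, leaving -2·x^2 + 5·x - 6
  leading term -2·x^2: subtract (-2)·g(x) = -2·x^2 + 4·x - 6, leaving x
The remainder r(x) = x ≠ 0 (and deg r < deg g), so g ∤ f, i.e. f ∉ (g).

Final answer: NO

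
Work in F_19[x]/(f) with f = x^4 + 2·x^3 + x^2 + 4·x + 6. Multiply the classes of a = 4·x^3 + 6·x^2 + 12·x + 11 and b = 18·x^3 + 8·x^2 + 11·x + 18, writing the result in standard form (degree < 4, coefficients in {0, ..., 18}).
Multiply as integer polynomials: a · b = 72·x^6 + 140·x^5 + 308·x^4 + 432·x^3 + 328·x^2 + 337·x + 198. Reducing coefficients mod 19: a · b ≡ 15·x^6 + 7·x^5 + 4·x^4 + 14·x^3 + 5·x^2 + 14·x + 8. Now divide by f(x) = x^4 + 2·x^3 + x^2 + 4·x + 6 in F_19[x], eliminating the leading term at each step:
  leading term 15·x^6: subtract (15·x^2)·f(x) = 15·x^6 + 11·x^5 + 15·x^4 + 3·x^3 + 14·x^2, leaving 15·x^5 + 8·x^4 + 11·x^3 + 10·x^2 + 14·x + 8 (coefficients mod 19)
  leading term 15·x^5: subtract (15·x)·f(x) = 15·x^5 + 11·x^4 + 15·x^3 + 3·x^2 + 14·x, leaving 16·x^4 + 15·x^3 + 7·x^2 + 8 (coefficients mod 19)
  leading term 16·x^4: subtract (16)·f(x) = 16·x^4 + 13·x^3 + 16·x^2 + 7·x + 1, leaving 2·x^3 + 10·x^2 + 12·x + 7 (coefficients mod 19)
The degree is now < 4, so this is the remainder. Hence a · b ≡ 2·x^3 + 10·x^2 + 12·x + 7 in F_19[x]/(f).

Final answer: a · b ≡ 2·x^3 + 10·x^2 + 12·x + 7 (mod f(x))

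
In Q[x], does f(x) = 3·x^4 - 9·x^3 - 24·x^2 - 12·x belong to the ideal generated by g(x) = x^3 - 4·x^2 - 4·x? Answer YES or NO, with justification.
In Q[x] the ideal (g) consists of all multiples of g, so f ∈ (g) iff g | f, i.e. iff the remainder of f on division by g is 0. Divide f by g (g is monic, so eliminate the leading term of the running remainder at each step):
  leading term 3·x^4: subtract (3·x)·g(x) = 3·x^4 - 12·x^3 - 12·x^2, leaving 3·x^3 - 12·x^2 - 12·x
  leading term 3·x^3: subtract (3)·g(x) = 3·x^3 - 12·x^2 - 12·x, leaving 0
The remainder is 0, so f(x) = g(x) · h(x) with h(x) = 3·x + 3. Hence g | f, i.e. f ∈ (g).

Final answer: YES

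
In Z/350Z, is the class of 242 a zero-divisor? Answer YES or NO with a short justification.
gcd(242, 350) = 2 > 1, so 242 is not a unit in Z/350Z. In Z/nZ every nonzero non-unit is a zero-divisor: explicitly, take b = 350/gcd = 175 ≠ 0 (mod 350); then 242·175 = 42350 = 121·350, i.e. 242·175 ≡ 0 (mod 350). So 242 is a zero-divisor.

Final answer: YES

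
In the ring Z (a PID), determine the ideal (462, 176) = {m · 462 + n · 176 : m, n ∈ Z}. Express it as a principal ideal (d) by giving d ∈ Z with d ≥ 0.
(462, 176) = (22); d = 22

In the PID Z, (a, b) is generated by gcd(a, b). Compute gcd(462, 176) with the extended Euclidean algorithm, tracking rows (r, s, t) with s·462 + t·176 = r:
  row A: (462, 1, 0)   [1·462 + 0·176 = 462]
  row B: (176, 0, 1)   [0·462 + 1·176 = 176]
  462 = 2·176 + 110   → row C = row A − 2·row B = (110, 1, −2)   [check: 1·462 − 2·176 = 110]
  176 = 1·110 + 66   → row D = row B − 1·row C = (66, −1, 3)   [check: −1·462 + 3·176 = 66]
  110 = 1·66 + 44   → row E = row C − 1·row D = (44, 2, −5)   [check: 2·462 − 5·176 = 44]
  66 = 1·44 + 22   → row F = row D − 1·row E = (22, −3, 8)   [check: −3·462 + 8·176 = 22]
  44 = 2·22 + 0   → remainder 0, stop. gcd = 22 (last nonzero row F).
So gcd(462, 176) = 22, with Bézout identity −3·462 + 8·176 = 22. Containment (⊇): the Bézout identity exhibits 22 as an element of (462, 176), giving (22) ⊆ (462, 176). Containment (⊆): since 22 | 462 and 22 | 176 (462 = 22·21, 176 = 22·8), every Z-linear combination of 462 and 176 is divisible by 22, so (462, 176) ⊆ (22). Therefore (462, 176) = (22), d = 22.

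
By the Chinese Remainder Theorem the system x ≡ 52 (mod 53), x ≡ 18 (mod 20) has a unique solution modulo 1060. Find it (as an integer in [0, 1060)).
x ≡ 158 (mod 1060); the representative in [0, 1060) is 158

The moduli 53, 20 are pairwise coprime, so by the CRT there is a unique solution mod 53·20 = 1060.
Solve by successive substitution. Start with x ≡ 52 (mod 53).
  Combine with x ≡ 18 (mod 20): write x = 52 + 53·t and require 52 + 53·t ≡ 18 (mod 20), i.e. 53·t ≡ 18 − 52 ≡ 6 (mod 20). Since 53^(−1) ≡ 17 (mod 20) (53 ≡ 13 (mod 20)), t ≡ 17·6 ≡ 2 (mod 20). So x ≡ 52 + 53·2 = 158 (mod 1060).
Unique solution in [0, 1060): x = 158.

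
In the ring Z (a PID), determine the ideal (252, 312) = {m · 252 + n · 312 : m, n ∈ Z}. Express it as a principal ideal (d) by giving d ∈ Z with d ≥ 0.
(252, 312) = (12); d = 12

In the PID Z, (a, b) is generated by gcd(a, b). Compute gcd(312, 252) with the extended Euclidean algorithm, tracking rows (r, s, t) with s·312 + t·252 = r:
  row A: (312, 1, 0)   [1·312 + 0·252 = 312]
  row B: (252, 0, 1)   [0·312 + 1·252 = 252]
  312 = 1·252 + 60   → row C = row A − 1·row B = (60, 1, −1)   [check: 1·312 − 1·252 = 60]
  252 = 4·60 + 12   → row D = row B − 4·row C = (12, −4, 5)   [check: −4·312 + 5·252 = 12]
  60 = 5·12 + 0   → remainder 0, stop. gcd = 12 (last nonzero row D).
So gcd(252, 312) = 12, with Bézout identity −4·312 + 5·252 = 12. Containment (⊇): the Bézout identity exhibits 12 as an element of (252, 312), giving (12) ⊆ (252, 312). Containment (⊆): since 12 | 252 and 12 | 312 (252 = 12·21, 312 = 12·26), every Z-linear combination of 252 and 312 is divisible by 12, so (252, 312) ⊆ (12). Therefore (252, 312) = (12), d = 12.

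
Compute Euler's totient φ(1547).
φ is multiplicative, with φ(p^e) = p^e − p^(e−1). Factorise 1547 = 7 · 13 · 17. Then
  φ(1547) = (7 − 1) · (13 − 1) · (17 − 1) = 6 · 12 · 16 = 1152.

Final answer: φ(1547) = 1152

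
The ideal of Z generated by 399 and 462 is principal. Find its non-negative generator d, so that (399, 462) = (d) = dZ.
(399, 462) = (21); d = 21

In the PID Z, (a, b) is generated by gcd(a, b). Compute gcd(462, 399) with the extended Euclidean algorithm, tracking rows (r, s, t) with s·462 + t·399 = r:
  row A: (462, 1, 0)   [1·462 + 0·399 = 462]
  row B: (399, 0, 1)   [0·462 + 1·399 = 399]
  462 = 1·399 + 63   → row C = row A − 1·row B = (63, 1, −1)   [check: 1·462 − 1·399 = 63]
  399 = 6·63 + 21   → row D = row B − 6·row C = (21, −6, 7)   [check: −6·462 + 7·399 = 21]
  63 = 3·21 + 0   → remainder 0, stop. gcd = 21 (last nonzero row D).
So gcd(399, 462) = 21, with Bézout identity −6·462 + 7·399 = 21. Containment (⊇): the Bézout identity exhibits 21 as an element of (399, 462), giving (21) ⊆ (399, 462). Containment (⊆): since 21 | 399 and 21 | 462 (399 = 21·19, 462 = 21·22), every Z-linear combination of 399 and 462 is divisible by 21, so (399, 462) ⊆ (21). Therefore (399, 462) = (21), d = 21.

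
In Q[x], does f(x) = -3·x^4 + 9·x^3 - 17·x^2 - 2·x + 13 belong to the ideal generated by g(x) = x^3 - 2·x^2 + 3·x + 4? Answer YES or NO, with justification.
In Q[x] the ideal (g) consists of all multiples of g, so f ∈ (g) iff g | f, i.e. iff the remainder of f on division by g is 0. Divide f by g (g is monic, so eliminate the leading term of the running remainder at each step):
  leading term -3·x^4: subtract (-3·x)·g(x) = -3·x^4 + 6·x^3 - 9·x^2 - 12·x, leaving 3·x^3 - 8·x^2 + 10·x + 13
  leading term 3·x^3: subtract (3)·g(x) = 3·x^3 - 6·x^2 + 9·x + 12, leaving -2·x^2 + x + 1
The remainder r(x) = -2·x^2 + x + 1 ≠ 0 (and deg r < deg g), so g ∤ f, i.e. f ∉ (g).

Final answer: NO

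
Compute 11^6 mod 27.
10

Use repeated squaring. Binary(6) = 110. Walk through the bits of the exponent 6 left-to-right: at each bit after the leading one, square the running value, then multiply by 11 if the bit is 1 (always reducing mod 27):
  bit 1 = 1 (leading): start with 11.
  bit 2 = 1: square 11^2 = 121 ≡ 13; bit is 1, so multiply 13·11 = 143 ≡ 8 (mod 27).
  bit 3 = 0: square 8^2 = 64 ≡ 10 (mod 27).
Final value: 11^6 ≡ 10 (mod 27).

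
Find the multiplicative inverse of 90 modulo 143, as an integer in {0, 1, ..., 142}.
90^(−1) ≡ 116 (mod 143)

Apply the extended Euclidean algorithm to (143, 90), tracking rows (r, s, t) with s·143 + t·90 = r. Each division r_prev = q·r_cur + r_new produces the new row as (previous row) − q·(current row):
  row A: (143, 1, 0)   [1·143 + 0·90 = 143]
  row B: (90, 0, 1)   [0·143 + 1·90 = 90]
  143 = 1·90 + 53   → row C = row A − 1·row B = (53, 1, −1)   [check: 1·143 − 1·90 = 53]
  90 = 1·53 + 37   → row D = row B − 1·row C = (37, −1, 2)   [check: −1·143 + 2·90 = 37]
  53 = 1·37 + 16   → row E = row C − 1·row D = (16, 2, −3)   [check: 2·143 − 3·90 = 16]
  37 = 2·16 + 5   → row F = row D − 2·row E = (5, −5, 8)   [check: −5·143 + 8·90 = 5]
  16 = 3·5 + 1   → row G = row E − 3·row F = (1, 17, −27)   [check: 17·143 − 27·90 = 1]
  5 = 5·1 + 0   → remainder 0, stop. gcd = 1 (last nonzero row G).
The gcd is 1, so 90 is invertible mod 143. The last nonzero row gives 17·143 − 27·90 = 1, so t = −27. So 90^(−1) ≡ −27 ≡ 116 (mod 143). Verify: 90 · 116 = 10440 ≡ 1 (mod 143). ✓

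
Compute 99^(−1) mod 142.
99^(−1) ≡ 33 (mod 142)

Apply the extended Euclidean algorithm to (142, 99), tracking rows (r, s, t) with s·142 + t·99 = r. Each division r_prev = q·r_cur + r_new produces the new row as (previous row) − q·(current row):
  row A: (142, 1, 0)   [1·142 + 0·99 = 142]
  row B: (99, 0, 1)   [0·142 + 1·99 = 99]
  142 = 1·99 + 43   → row C = row A − 1·row B = (43, 1, −1)   [check: 1·142 − 1·99 = 43]
  99 = 2·43 + 13   → row D = row B − 2·row C = (13, −2, 3)   [check: −2·142 + 3·99 = 13]
  43 = 3·13 + 4   → row E = row C − 3·row D = (4, 7, −10)   [check: 7·142 − 10·99 = 4]
  13 = 3·4 + 1   → row F = row D − 3·row E = (1, −23, 33)   [check: −23·142 + 33·99 = 1]
  4 = 4·1 + 0   → remainder 0, stop. gcd = 1 (last nonzero row F).
The gcd is 1, so 99 is invertible mod 142. The last nonzero row gives −23·142 + 33·99 = 1, so t = 33. So 99^(−1) ≡ 33 (mod 142). Verify: 99 · 33 = 3267 ≡ 1 (mod 142). ✓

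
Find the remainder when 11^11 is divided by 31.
24

Use repeated squaring. Binary(11) = 1011. Walk through the bits of the exponent 11 left-to-right: at each bit after the leading one, square the running value, then multiply by 11 if the bit is 1 (always reducing mod 31):
  bit 1 = 1 (leading): start with 11.
  bit 2 = 0: square 11^2 = 121 ≡ 28 (mod 31).
  bit 3 = 1: square 28^2 = 784 ≡ 9; bit is 1, so multiply 9·11 = 99 ≡ 6 (mod 31).
  bit 4 = 1: square 6^2 = 36 ≡ 5; bit is 1, so multiply 5·11 = 55 ≡ 24 (mod 31).
Final value: 11^11 ≡ 24 (mod 31).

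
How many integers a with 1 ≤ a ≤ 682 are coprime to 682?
The number of a ∈ {1, ..., 682} with gcd(a, 682) = 1 is by definition Euler's totient φ(682). φ is multiplicative, with φ(p^e) = p^e − p^(e−1). Factorise 682 = 2 · 11 · 31. Then
  φ(682) = (2 − 1) · (11 − 1) · (31 − 1) = 1 · 10 · 30 = 300.
So there are 300 such integers.

Final answer: 300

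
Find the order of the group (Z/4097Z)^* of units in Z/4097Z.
(Z/4097Z)^* consists of the classes a with gcd(a, 4097) = 1, so its order is φ(4097). φ is multiplicative, with φ(p^e) = p^e − p^(e−1). Factorise 4097 = 17 · 241. Then
  φ(4097) = (17 − 1) · (241 − 1) = 16 · 240 = 3840.
Thus |(Z/4097Z)^*| = 3840.

Final answer: |(Z/4097Z)^*| = 3840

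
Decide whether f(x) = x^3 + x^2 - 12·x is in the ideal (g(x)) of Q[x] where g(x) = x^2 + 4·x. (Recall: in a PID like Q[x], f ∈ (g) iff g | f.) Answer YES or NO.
YES

In Q[x] the ideal (g) consists of all multiples of g, so f ∈ (g) iff g | f, i.e. iff the remainder of f on division by g is 0. Divide f by g (g is monic, so eliminate the leading term of the running remainder at each step):
  leading term x^3: subtract (x)·g(x) = x^3 + 4·x^2, leaving -3·x^2 - 12·x
  leading term -3·x^2: subtract (-3)·g(x) = -3·x^2 - 12·x, leaving 0
The remainder is 0, so f(x) = g(x) · h(x) with h(x) = x - 3. Hence g | f, i.e. f ∈ (g).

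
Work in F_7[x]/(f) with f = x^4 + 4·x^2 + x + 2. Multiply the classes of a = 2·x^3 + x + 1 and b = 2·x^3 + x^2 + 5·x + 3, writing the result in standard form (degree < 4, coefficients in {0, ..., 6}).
Multiply as integer polynomials: a · b = 4·x^6 + 2·x^5 + 12·x^4 + 9·x^3 + 6·x^2 + 8·x + 3. Reducing coefficients mod 7: a · b ≡ 4·x^6 + 2·x^5 + 5·x^4 + 2·x^3 + 6·x^2 + x + 3. Now divide by f(x) = x^4 + 4·x^2 + x + 2 in F_7[x], eliminating the leading term at each step:
  leading term 4·x^6: subtract (4·x^2)·f(x) = 4·x^6 + 2·x^4 + 4·x^3 + x^2, leaving 2·x^5 + 3·x^4 + 5·x^3 + 5·x^2 + x + 3 (coefficients mod 7)
  leading term 2·x^5: subtract (2·x)·f(x) = 2·x^5 + x^3 + 2·x^2 + 4·x, leaving 3·x^4 + 4·x^3 + 3·x^2 + 4·x + 3 (coefficients mod 7)
  leading term 3·x^4: subtract (3)·f(x) = 3·x^4 + 5·x^2 + 3·x + 6, leaving 4·x^3 + 5·x^2 + x + 4 (coefficients mod 7)
The degree is now < 4, so this is the remainder. Hence a · b ≡ 4·x^3 + 5·x^2 + x + 4 in F_7[x]/(f).

Final answer: a · b ≡ 4·x^3 + 5·x^2 + x + 4 (mod f(x))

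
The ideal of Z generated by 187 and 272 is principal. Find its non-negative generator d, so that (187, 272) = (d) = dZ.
In the PID Z, (a, b) is generated by gcd(a, b). Compute gcd(272, 187) with the extended Euclidean algorithm, tracking rows (r, s, t) with s·272 + t·187 = r:
  row A: (272, 1, 0)   [1·272 + 0·187 = 272]
  row B: (187, 0, 1)   [0·272 + 1·187 = 187]
  272 = 1·187 + 85   → row C = row A − 1·row B = (85, 1, −1)   [check: 1·272 − 1·187 = 85]
  187 = 2·85 + 17   → row D = row B − 2·row C = (17, −2, 3)   [check: −2·272 + 3·187 = 17]
  85 = 5·17 + 0   → remainder 0, stop. gcd = 17 (last nonzero row D).
So gcd(187, 272) = 17, with Bézout identity −2·272 + 3·187 = 17. Containment (⊇): the Bézout identity exhibits 17 as an element of (187, 272), giving (17) ⊆ (187, 272). Containment (⊆): since 17 | 187 and 17 | 272 (187 = 17·11, 272 = 17·16), every Z-linear combination of 187 and 272 is divisible by 17, so (187, 272) ⊆ (17). Therefore (187, 272) = (17), d = 17.

Final answer: (187, 272) = (17); d = 17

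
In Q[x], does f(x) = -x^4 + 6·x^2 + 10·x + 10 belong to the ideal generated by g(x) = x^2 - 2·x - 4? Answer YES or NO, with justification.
NO

In Q[x] the ideal (g) consists of all multiples of g, so f ∈ (g) iff g | f, i.e. iff the remainder of f on division by g is 0. Divide f by g (g is monic, so eliminate the leading term of the running remainder at each step):
  leading term -x^4: subtract (-x^2)·g(x) = -x^4 + 2·x^3 + 4·x^2, leaving -2·x^3 + 2·x^2 + 10·x + 10
  leading term -2·x^3: subtract (-2·x)·g(x) = -2·x^3 + 4·x^2 + 8·x, leaving -2·x^2 + 2·x + 10
  leading term -2·x^2: subtract (-2)·g(x) = -2·x^2 + 4·x + 8, leaving 2 - 2·x
The remainder r(x) = 2 - 2·x ≠ 0 (and deg r < deg g), so g ∤ f, i.e. f ∉ (g).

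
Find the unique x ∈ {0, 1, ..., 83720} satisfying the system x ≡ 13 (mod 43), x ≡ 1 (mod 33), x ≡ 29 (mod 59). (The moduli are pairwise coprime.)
x ≡ 43099 (mod 83721); the representative in [0, 83721) is 43099

The moduli 43, 33, 59 are pairwise coprime, so by the CRT there is a unique solution mod 43·33·59 = 83721.
Solve by successive substitution. Start with x ≡ 13 (mod 43).
  Combine with x ≡ 1 (mod 33): write x = 13 + 43·t and require 13 + 43·t ≡ 1 (mod 33), i.e. 43·t ≡ 1 − 13 ≡ 21 (mod 33). Since 43^(−1) ≡ 10 (mod 33) (43 ≡ 10 (mod 33)), t ≡ 10·21 ≡ 12 (mod 33). So x ≡ 13 + 43·12 = 529 (mod 1419).
  Combine with x ≡ 29 (mod 59): write x = 529 + 1419·t and require 529 + 1419·t ≡ 29 (mod 59), i.e. 1419·t ≡ 29 − 529 ≡ 31 (mod 59). Since 1419^(−1) ≡ 20 (mod 59) (1419 ≡ 3 (mod 59)), t ≡ 20·31 ≡ 30 (mod 59). So x ≡ 529 + 1419·30 = 43099 (mod 83721).
Unique solution in [0, 83721): x = 43099.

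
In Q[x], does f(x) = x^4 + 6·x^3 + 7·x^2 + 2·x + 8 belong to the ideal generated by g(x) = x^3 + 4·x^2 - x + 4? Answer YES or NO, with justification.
YES

In Q[x] the ideal (g) consists of all multiples of g, so f ∈ (g) iff g | f, i.e. iff the remainder of f on division by g is 0. Divide f by g (g is monic, so eliminate the leading term of the running remainder at each step):
  leading term x^4: subtract (x)·g(x) = x^4 + 4·x^3 - x^2 + 4·x, leaving 2·x^3 + 8·x^2 - 2·x + 8
  leading term 2·x^3: subtract (2)·g(x) = 2·x^3 + 8·x^2 - 2·x + 8, leaving 0
The remainder is 0, so f(x) = g(x) · h(x) with h(x) = x + 2. Hence g | f, i.e. f ∈ (g).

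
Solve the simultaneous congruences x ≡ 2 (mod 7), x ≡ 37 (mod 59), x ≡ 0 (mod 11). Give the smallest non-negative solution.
The moduli 7, 59, 11 are pairwise coprime, so by the CRT there is a unique solution mod 7·59·11 = 4543.
Solve by successive substitution. Start with x ≡ 2 (mod 7).
  Combine with x ≡ 37 (mod 59): write x = 2 + 7·t and require 2 + 7·t ≡ 37 (mod 59), i.e. 7·t ≡ 37 − 2 ≡ 35 (mod 59). Since 7^(−1) ≡ 17 (mod 59), t ≡ 17·35 ≡ 5 (mod 59). So x ≡ 2 + 7·5 = 37 (mod 413).
  Combine with x ≡ 0 (mod 11): write x = 37 + 413·t and require 37 + 413·t ≡ 0 (mod 11), i.e. 413·t ≡ 0 − 37 ≡ 7 (mod 11). Since 413^(−1) ≡ 2 (mod 11) (413 ≡ 6 (mod 11)), t ≡ 2·7 ≡ 3 (mod 11). So x ≡ 37 + 413·3 = 1276 (mod 4543).
Unique solution in [0, 4543): x = 1276.

Final answer: x ≡ 1276 (mod 4543); the representative in [0, 4543) is 1276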